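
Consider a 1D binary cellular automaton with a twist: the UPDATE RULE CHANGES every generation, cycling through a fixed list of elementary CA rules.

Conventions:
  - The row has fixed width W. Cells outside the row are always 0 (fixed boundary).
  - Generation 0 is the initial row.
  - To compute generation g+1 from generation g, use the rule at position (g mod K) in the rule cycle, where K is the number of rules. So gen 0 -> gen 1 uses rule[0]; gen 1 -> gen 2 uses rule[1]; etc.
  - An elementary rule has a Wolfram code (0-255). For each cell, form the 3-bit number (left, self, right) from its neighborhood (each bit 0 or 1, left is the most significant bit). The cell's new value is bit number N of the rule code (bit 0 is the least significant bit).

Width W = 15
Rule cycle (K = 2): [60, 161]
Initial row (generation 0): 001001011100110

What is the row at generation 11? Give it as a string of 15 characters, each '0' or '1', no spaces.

Gen 0: 001001011100110
Gen 1 (rule 60): 001101110010101
Gen 2 (rule 161): 100010100001010
Gen 3 (rule 60): 110011110001111
Gen 4 (rule 161): 000001100100110
Gen 5 (rule 60): 000001010110101
Gen 6 (rule 161): 111100101001010
Gen 7 (rule 60): 100010111101111
Gen 8 (rule 161): 001001011010110
Gen 9 (rule 60): 001101110111101
Gen 10 (rule 161): 100010101011010
Gen 11 (rule 60): 110011111110111

Answer: 110011111110111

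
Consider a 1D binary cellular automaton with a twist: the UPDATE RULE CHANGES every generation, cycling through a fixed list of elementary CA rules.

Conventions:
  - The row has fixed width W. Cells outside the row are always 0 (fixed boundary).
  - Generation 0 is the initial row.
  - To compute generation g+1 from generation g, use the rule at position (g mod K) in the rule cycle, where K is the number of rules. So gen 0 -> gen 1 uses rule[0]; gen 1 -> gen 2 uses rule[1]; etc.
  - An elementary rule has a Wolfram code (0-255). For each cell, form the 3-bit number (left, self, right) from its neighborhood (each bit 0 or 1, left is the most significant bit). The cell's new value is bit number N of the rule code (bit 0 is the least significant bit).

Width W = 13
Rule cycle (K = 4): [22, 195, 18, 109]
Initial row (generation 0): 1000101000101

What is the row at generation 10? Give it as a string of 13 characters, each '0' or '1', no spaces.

Answer: 1111111111110

Derivation:
Gen 0: 1000101000101
Gen 1 (rule 22): 1101101101101
Gen 2 (rule 195): 0100100100100
Gen 3 (rule 18): 1011011011010
Gen 4 (rule 109): 1111111111110
Gen 5 (rule 22): 0000000000001
Gen 6 (rule 195): 1111111111110
Gen 7 (rule 18): 0000000000001
Gen 8 (rule 109): 1111111111101
Gen 9 (rule 22): 0000000000001
Gen 10 (rule 195): 1111111111110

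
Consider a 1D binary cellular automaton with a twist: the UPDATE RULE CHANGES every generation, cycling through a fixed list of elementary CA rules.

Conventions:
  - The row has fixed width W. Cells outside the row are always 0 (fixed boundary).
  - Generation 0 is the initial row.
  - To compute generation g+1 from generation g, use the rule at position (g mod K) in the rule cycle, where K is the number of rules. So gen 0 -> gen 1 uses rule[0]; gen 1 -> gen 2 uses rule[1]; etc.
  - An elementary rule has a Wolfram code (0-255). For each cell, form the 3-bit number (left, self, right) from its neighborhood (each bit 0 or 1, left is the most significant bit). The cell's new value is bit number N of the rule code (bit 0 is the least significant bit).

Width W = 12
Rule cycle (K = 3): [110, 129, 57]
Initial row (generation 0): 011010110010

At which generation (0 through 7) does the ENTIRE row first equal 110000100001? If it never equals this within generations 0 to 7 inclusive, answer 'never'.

Gen 0: 011010110010
Gen 1 (rule 110): 111111110110
Gen 2 (rule 129): 011111100000
Gen 3 (rule 57): 010000011111
Gen 4 (rule 110): 110000110001
Gen 5 (rule 129): 000110000100
Gen 6 (rule 57): 110101110011
Gen 7 (rule 110): 111111010111

Answer: never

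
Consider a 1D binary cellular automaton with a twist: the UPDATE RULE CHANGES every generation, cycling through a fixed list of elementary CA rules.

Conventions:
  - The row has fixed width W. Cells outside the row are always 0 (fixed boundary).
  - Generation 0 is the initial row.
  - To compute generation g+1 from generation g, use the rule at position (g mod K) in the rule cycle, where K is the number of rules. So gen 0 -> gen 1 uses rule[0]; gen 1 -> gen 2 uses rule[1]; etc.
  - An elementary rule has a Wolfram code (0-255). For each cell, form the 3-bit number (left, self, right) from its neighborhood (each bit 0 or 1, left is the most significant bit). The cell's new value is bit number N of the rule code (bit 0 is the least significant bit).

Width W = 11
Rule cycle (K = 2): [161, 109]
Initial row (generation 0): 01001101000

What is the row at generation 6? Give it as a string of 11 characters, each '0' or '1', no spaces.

Answer: 10111111110

Derivation:
Gen 0: 01001101000
Gen 1 (rule 161): 00000010011
Gen 2 (rule 109): 11111010011
Gen 3 (rule 161): 01110100000
Gen 4 (rule 109): 01011101111
Gen 5 (rule 161): 00101010110
Gen 6 (rule 109): 10111111110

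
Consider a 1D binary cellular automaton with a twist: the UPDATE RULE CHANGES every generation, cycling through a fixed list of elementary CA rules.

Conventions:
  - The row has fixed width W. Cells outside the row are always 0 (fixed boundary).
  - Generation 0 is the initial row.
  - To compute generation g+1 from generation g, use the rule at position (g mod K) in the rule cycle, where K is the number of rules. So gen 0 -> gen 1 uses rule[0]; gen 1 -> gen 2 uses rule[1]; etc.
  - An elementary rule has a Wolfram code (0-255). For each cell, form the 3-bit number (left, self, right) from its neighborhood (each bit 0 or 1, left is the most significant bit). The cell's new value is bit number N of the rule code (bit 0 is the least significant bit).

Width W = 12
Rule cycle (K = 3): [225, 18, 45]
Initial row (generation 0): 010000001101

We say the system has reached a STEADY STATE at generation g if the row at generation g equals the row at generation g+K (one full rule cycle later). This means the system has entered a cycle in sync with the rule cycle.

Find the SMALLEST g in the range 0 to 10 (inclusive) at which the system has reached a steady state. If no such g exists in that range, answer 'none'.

Answer: 8

Derivation:
Gen 0: 010000001101
Gen 1 (rule 225): 000111100110
Gen 2 (rule 18): 001000011001
Gen 3 (rule 45): 101011010001
Gen 4 (rule 225): 010101100100
Gen 5 (rule 18): 100000011010
Gen 6 (rule 45): 101111010110
Gen 7 (rule 225): 010111101010
Gen 8 (rule 18): 100000000001
Gen 9 (rule 45): 101111111101
Gen 10 (rule 225): 010111111110
Gen 11 (rule 18): 100000000001
Gen 12 (rule 45): 101111111101
Gen 13 (rule 225): 010111111110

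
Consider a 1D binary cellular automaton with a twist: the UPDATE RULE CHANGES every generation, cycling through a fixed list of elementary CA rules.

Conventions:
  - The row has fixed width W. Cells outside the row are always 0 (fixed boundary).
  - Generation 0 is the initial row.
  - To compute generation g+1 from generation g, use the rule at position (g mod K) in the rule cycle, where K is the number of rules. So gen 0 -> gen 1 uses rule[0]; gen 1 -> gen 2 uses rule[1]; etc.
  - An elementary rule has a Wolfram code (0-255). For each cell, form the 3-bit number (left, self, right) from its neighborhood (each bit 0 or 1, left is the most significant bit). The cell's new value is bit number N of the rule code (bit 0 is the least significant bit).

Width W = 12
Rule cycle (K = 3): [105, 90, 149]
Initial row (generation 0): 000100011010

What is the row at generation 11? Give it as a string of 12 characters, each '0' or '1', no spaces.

Answer: 111010100000

Derivation:
Gen 0: 000100011010
Gen 1 (rule 105): 110001011100
Gen 2 (rule 90): 111010010110
Gen 3 (rule 149): 010011010001
Gen 4 (rule 105): 000011100100
Gen 5 (rule 90): 000110111010
Gen 6 (rule 149): 110000010011
Gen 7 (rule 105): 110111000011
Gen 8 (rule 90): 110101100111
Gen 9 (rule 149): 000100010010
Gen 10 (rule 105): 110001000000
Gen 11 (rule 90): 111010100000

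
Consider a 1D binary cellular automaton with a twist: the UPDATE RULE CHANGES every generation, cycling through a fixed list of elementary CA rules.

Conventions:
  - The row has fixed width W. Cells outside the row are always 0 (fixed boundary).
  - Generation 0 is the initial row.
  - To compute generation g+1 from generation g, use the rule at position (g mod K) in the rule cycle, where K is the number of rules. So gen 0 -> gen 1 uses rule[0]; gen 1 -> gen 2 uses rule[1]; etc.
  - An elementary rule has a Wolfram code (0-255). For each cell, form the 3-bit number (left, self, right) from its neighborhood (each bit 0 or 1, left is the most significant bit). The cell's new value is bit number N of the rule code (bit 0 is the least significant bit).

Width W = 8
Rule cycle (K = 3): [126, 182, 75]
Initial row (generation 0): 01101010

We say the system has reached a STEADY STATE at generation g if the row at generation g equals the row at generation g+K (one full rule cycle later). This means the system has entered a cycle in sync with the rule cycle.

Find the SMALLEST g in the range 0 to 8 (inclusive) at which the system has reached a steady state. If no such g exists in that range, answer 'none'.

Answer: 7

Derivation:
Gen 0: 01101010
Gen 1 (rule 126): 11111111
Gen 2 (rule 182): 01111110
Gen 3 (rule 75): 11000010
Gen 4 (rule 126): 11100111
Gen 5 (rule 182): 01011010
Gen 6 (rule 75): 10011000
Gen 7 (rule 126): 11111100
Gen 8 (rule 182): 01111010
Gen 9 (rule 75): 11001000
Gen 10 (rule 126): 11111100
Gen 11 (rule 182): 01111010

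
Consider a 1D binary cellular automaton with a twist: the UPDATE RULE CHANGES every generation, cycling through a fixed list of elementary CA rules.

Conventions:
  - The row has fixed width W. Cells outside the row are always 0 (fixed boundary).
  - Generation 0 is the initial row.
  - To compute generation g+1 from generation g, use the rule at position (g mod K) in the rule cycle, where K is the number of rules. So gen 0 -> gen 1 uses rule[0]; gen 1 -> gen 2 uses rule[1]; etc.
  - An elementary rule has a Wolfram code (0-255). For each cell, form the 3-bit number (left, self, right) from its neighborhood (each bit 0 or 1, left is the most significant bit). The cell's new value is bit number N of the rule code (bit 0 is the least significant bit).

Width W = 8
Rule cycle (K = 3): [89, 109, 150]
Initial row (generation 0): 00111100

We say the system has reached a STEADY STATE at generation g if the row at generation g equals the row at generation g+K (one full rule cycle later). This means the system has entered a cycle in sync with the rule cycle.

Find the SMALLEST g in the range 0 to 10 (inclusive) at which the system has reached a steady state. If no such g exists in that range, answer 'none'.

Gen 0: 00111100
Gen 1 (rule 89): 10100111
Gen 2 (rule 109): 11100101
Gen 3 (rule 150): 01011101
Gen 4 (rule 89): 00010100
Gen 5 (rule 109): 11011101
Gen 6 (rule 150): 00001001
Gen 7 (rule 89): 11100100
Gen 8 (rule 109): 10100101
Gen 9 (rule 150): 10111101
Gen 10 (rule 89): 00100100
Gen 11 (rule 109): 10100101
Gen 12 (rule 150): 10111101
Gen 13 (rule 89): 00100100

Answer: 8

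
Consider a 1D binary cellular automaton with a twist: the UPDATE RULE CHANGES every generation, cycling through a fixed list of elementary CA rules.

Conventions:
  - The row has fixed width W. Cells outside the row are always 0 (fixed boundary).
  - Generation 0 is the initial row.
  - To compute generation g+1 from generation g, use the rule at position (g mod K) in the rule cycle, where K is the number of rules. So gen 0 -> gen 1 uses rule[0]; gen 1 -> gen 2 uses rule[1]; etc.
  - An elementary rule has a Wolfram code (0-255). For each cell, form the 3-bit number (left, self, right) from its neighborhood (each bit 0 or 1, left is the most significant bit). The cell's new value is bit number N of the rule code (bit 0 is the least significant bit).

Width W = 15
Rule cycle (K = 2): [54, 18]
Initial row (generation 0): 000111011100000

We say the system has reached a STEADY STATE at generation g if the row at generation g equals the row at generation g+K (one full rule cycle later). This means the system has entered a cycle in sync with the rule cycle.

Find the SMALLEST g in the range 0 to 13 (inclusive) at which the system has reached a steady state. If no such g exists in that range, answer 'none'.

Answer: none

Derivation:
Gen 0: 000111011100000
Gen 1 (rule 54): 001000100010000
Gen 2 (rule 18): 010101010101000
Gen 3 (rule 54): 111111111111100
Gen 4 (rule 18): 000000000000010
Gen 5 (rule 54): 000000000000111
Gen 6 (rule 18): 000000000001000
Gen 7 (rule 54): 000000000011100
Gen 8 (rule 18): 000000000100010
Gen 9 (rule 54): 000000001110111
Gen 10 (rule 18): 000000010000000
Gen 11 (rule 54): 000000111000000
Gen 12 (rule 18): 000001000100000
Gen 13 (rule 54): 000011101110000
Gen 14 (rule 18): 000100000001000
Gen 15 (rule 54): 001110000011100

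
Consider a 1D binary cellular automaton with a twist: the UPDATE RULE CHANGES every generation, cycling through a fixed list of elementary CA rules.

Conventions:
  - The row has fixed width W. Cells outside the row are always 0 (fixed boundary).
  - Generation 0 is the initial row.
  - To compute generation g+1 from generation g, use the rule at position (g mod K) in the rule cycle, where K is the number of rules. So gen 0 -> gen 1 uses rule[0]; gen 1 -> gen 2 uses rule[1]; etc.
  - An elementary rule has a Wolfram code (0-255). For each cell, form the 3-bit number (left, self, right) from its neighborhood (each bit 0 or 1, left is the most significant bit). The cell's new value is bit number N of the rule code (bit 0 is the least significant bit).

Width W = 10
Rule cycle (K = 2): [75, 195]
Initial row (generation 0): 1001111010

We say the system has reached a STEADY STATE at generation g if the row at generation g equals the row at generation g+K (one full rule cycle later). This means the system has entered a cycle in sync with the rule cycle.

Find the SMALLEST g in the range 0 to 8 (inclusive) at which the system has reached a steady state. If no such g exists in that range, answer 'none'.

Gen 0: 1001111010
Gen 1 (rule 75): 0011001000
Gen 2 (rule 195): 1101010011
Gen 3 (rule 75): 1100000111
Gen 4 (rule 195): 0101111011
Gen 5 (rule 75): 1001001011
Gen 6 (rule 195): 0010010001
Gen 7 (rule 75): 1100100110
Gen 8 (rule 195): 0101001010
Gen 9 (rule 75): 1000010000
Gen 10 (rule 195): 0011100111

Answer: none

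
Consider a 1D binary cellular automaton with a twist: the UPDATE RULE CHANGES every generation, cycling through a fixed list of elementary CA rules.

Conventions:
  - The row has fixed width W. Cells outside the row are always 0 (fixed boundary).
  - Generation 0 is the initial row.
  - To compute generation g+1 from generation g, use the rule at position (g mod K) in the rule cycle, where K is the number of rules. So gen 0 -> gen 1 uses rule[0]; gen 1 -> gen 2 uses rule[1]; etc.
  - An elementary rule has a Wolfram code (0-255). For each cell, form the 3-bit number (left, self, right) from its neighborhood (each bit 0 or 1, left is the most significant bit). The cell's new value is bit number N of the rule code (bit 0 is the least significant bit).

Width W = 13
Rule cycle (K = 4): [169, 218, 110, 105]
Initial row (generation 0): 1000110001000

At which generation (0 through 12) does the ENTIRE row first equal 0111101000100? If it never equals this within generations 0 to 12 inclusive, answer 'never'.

Answer: never

Derivation:
Gen 0: 1000110001000
Gen 1 (rule 169): 0010100100011
Gen 2 (rule 218): 0100011010111
Gen 3 (rule 110): 1100111111101
Gen 4 (rule 105): 1100100000110
Gen 5 (rule 169): 1000001110100
Gen 6 (rule 218): 0100011110010
Gen 7 (rule 110): 1100110010110
Gen 8 (rule 105): 1100110001110
Gen 9 (rule 169): 1000100101100
Gen 10 (rule 218): 0101011001110
Gen 11 (rule 110): 1111111011010
Gen 12 (rule 105): 1000001111100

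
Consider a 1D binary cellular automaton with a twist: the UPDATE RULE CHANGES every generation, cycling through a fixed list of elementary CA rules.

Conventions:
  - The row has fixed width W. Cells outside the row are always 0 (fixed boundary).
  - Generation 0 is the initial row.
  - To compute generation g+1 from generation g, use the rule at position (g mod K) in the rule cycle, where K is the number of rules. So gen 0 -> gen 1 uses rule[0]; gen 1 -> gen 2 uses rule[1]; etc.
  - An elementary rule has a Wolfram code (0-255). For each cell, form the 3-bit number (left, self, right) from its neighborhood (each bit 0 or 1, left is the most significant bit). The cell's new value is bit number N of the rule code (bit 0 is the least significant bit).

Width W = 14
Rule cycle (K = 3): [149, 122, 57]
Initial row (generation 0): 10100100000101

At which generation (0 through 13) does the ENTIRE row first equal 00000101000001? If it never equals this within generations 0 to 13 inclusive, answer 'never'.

Gen 0: 10100100000101
Gen 1 (rule 149): 10110111110101
Gen 2 (rule 122): 01111100011010
Gen 3 (rule 57): 01000011010101
Gen 4 (rule 149): 01111000010101
Gen 5 (rule 122): 11001100101010
Gen 6 (rule 57): 10101010010101
Gen 7 (rule 149): 10101011010101
Gen 8 (rule 122): 01010111101010
Gen 9 (rule 57): 00101100010101
Gen 10 (rule 149): 10100011010101
Gen 11 (rule 122): 01010111101010
Gen 12 (rule 57): 00101100010101
Gen 13 (rule 149): 10100011010101

Answer: never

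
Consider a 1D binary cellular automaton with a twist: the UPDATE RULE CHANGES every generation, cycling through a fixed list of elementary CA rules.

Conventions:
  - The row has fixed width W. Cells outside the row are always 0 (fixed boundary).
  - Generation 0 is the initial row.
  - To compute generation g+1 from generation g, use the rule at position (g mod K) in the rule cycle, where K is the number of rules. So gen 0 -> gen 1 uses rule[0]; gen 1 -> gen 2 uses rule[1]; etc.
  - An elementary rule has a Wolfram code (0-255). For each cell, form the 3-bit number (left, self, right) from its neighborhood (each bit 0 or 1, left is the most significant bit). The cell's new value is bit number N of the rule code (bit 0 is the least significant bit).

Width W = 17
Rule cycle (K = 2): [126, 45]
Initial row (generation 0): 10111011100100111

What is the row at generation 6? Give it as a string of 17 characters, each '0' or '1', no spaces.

Answer: 10011111101000000

Derivation:
Gen 0: 10111011100100111
Gen 1 (rule 126): 11101110111111101
Gen 2 (rule 45): 10011001100000011
Gen 3 (rule 126): 11111111110000111
Gen 4 (rule 45): 10000000000110100
Gen 5 (rule 126): 11000000001111110
Gen 6 (rule 45): 10011111101000000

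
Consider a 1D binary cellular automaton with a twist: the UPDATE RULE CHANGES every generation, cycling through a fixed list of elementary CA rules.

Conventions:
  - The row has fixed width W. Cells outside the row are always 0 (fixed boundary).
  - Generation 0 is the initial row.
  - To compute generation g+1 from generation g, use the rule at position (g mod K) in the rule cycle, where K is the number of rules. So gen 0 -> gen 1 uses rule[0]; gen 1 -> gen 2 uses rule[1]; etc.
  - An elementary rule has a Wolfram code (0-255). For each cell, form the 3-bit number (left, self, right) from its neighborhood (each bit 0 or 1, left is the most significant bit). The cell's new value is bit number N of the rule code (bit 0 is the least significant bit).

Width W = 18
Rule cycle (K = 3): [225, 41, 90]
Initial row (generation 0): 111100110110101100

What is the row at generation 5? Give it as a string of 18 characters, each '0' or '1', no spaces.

Gen 0: 111100110110101100
Gen 1 (rule 225): 011100011011010101
Gen 2 (rule 41): 010001010110101010
Gen 3 (rule 90): 101010000110000001
Gen 4 (rule 225): 010100110010111100
Gen 5 (rule 41): 001000100001100001

Answer: 001000100001100001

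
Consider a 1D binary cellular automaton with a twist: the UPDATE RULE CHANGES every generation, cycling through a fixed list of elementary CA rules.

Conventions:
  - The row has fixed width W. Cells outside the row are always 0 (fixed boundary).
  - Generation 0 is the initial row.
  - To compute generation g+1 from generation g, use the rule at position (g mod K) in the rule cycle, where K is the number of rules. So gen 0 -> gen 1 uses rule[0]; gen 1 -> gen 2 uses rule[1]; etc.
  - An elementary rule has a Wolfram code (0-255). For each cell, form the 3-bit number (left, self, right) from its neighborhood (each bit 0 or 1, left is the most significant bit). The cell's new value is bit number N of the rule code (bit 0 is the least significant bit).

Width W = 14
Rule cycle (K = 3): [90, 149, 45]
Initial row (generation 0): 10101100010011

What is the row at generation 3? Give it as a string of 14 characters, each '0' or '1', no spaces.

Answer: 10000100100100

Derivation:
Gen 0: 10101100010011
Gen 1 (rule 90): 00001110101111
Gen 2 (rule 149): 11100100100110
Gen 3 (rule 45): 10000100100100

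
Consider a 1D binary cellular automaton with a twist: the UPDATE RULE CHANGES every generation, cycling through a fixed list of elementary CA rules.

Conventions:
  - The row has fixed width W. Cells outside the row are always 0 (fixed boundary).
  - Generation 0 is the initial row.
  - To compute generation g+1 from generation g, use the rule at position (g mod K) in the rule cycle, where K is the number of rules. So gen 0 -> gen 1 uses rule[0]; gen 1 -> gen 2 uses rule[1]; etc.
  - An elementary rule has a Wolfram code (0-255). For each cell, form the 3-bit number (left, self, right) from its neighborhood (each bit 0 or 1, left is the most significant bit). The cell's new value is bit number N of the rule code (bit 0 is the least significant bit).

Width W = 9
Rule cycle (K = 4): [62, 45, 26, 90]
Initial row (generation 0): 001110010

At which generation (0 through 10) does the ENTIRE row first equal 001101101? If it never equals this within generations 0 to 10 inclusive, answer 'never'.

Gen 0: 001110010
Gen 1 (rule 62): 011001111
Gen 2 (rule 45): 010001000
Gen 3 (rule 26): 101010100
Gen 4 (rule 90): 000000010
Gen 5 (rule 62): 000000111
Gen 6 (rule 45): 111110100
Gen 7 (rule 26): 100000010
Gen 8 (rule 90): 010000101
Gen 9 (rule 62): 111001111
Gen 10 (rule 45): 100001000

Answer: never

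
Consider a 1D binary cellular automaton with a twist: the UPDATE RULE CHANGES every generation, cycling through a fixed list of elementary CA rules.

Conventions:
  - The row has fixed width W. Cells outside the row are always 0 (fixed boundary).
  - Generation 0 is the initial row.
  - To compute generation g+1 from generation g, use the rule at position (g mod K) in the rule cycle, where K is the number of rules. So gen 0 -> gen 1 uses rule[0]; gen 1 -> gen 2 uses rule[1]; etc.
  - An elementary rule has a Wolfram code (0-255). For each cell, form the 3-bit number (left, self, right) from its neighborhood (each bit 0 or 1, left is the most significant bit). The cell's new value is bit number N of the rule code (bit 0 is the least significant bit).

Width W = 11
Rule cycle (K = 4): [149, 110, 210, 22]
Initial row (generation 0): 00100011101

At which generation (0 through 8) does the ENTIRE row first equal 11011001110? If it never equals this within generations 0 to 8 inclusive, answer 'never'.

Answer: 5

Derivation:
Gen 0: 00100011101
Gen 1 (rule 149): 10111001001
Gen 2 (rule 110): 11101011011
Gen 3 (rule 210): 01100001001
Gen 4 (rule 22): 10010011111
Gen 5 (rule 149): 11011001110
Gen 6 (rule 110): 11111011010
Gen 7 (rule 210): 01111001001
Gen 8 (rule 22): 10000111111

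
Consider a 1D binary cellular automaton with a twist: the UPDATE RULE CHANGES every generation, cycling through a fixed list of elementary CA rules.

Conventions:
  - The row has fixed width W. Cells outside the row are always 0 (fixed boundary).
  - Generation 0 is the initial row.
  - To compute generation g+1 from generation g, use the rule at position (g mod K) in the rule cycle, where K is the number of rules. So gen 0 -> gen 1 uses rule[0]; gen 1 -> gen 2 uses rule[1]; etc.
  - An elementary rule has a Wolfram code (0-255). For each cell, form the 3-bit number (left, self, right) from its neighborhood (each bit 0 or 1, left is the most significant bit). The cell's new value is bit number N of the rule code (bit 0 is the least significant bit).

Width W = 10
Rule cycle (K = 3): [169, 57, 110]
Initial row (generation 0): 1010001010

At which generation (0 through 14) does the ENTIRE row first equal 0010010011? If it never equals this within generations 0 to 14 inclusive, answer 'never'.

Gen 0: 1010001010
Gen 1 (rule 169): 0100100100
Gen 2 (rule 57): 0010010011
Gen 3 (rule 110): 0110110111
Gen 4 (rule 169): 0101101110
Gen 5 (rule 57): 0011011001
Gen 6 (rule 110): 0111111011
Gen 7 (rule 169): 0111110110
Gen 8 (rule 57): 0100001101
Gen 9 (rule 110): 1100011111
Gen 10 (rule 169): 1001011110
Gen 11 (rule 57): 0100110001
Gen 12 (rule 110): 1101110011
Gen 13 (rule 169): 1011100010
Gen 14 (rule 57): 0110011001

Answer: 2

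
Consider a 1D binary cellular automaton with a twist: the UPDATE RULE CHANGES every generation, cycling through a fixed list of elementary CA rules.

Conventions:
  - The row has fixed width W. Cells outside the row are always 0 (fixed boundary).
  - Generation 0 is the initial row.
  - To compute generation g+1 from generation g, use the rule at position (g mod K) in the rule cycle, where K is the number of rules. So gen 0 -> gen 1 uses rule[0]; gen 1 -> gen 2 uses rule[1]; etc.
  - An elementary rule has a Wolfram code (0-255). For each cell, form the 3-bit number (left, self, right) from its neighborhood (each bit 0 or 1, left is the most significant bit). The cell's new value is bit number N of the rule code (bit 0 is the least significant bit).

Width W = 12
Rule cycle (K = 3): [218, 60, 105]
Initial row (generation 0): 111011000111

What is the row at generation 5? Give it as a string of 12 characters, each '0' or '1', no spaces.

Gen 0: 111011000111
Gen 1 (rule 218): 111011101111
Gen 2 (rule 60): 100110011000
Gen 3 (rule 105): 000110011011
Gen 4 (rule 218): 001111111011
Gen 5 (rule 60): 001000000110

Answer: 001000000110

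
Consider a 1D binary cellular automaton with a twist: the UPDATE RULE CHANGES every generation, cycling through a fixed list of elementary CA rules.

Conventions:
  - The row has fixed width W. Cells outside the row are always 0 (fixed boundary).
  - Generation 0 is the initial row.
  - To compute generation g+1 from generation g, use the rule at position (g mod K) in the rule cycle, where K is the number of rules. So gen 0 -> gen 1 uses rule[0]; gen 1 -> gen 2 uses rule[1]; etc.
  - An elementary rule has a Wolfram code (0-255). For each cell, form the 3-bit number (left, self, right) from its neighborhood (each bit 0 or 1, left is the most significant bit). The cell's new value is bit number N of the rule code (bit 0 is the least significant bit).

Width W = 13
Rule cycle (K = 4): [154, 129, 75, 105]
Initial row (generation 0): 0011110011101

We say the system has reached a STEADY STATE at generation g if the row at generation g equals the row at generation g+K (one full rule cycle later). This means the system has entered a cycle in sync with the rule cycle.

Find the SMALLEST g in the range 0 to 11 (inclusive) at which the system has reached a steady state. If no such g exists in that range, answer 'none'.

Answer: 1

Derivation:
Gen 0: 0011110011101
Gen 1 (rule 154): 0111101111000
Gen 2 (rule 129): 0011000110011
Gen 3 (rule 75): 1111011110111
Gen 4 (rule 105): 1001110011101
Gen 5 (rule 154): 0111101111000
Gen 6 (rule 129): 0011000110011
Gen 7 (rule 75): 1111011110111
Gen 8 (rule 105): 1001110011101
Gen 9 (rule 154): 0111101111000
Gen 10 (rule 129): 0011000110011
Gen 11 (rule 75): 1111011110111
Gen 12 (rule 105): 1001110011101
Gen 13 (rule 154): 0111101111000
Gen 14 (rule 129): 0011000110011
Gen 15 (rule 75): 1111011110111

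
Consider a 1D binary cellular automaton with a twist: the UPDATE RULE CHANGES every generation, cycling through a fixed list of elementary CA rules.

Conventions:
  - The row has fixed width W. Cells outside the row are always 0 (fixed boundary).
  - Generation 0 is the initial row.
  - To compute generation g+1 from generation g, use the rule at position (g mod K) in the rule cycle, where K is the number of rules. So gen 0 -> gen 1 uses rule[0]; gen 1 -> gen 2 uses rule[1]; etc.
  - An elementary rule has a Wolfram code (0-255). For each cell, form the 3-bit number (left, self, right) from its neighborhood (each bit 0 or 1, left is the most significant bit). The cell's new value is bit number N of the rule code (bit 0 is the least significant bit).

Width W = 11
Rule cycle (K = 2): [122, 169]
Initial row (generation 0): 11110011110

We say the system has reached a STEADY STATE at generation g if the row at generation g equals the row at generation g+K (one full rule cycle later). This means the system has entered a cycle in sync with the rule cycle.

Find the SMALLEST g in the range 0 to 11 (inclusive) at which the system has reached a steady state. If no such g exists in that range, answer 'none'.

Gen 0: 11110011110
Gen 1 (rule 122): 10011110011
Gen 2 (rule 169): 00011100010
Gen 3 (rule 122): 00110110101
Gen 4 (rule 169): 10101101010
Gen 5 (rule 122): 01011110101
Gen 6 (rule 169): 00111101010
Gen 7 (rule 122): 01100110101
Gen 8 (rule 169): 01000101010
Gen 9 (rule 122): 10101010101
Gen 10 (rule 169): 01010101010
Gen 11 (rule 122): 10101010101
Gen 12 (rule 169): 01010101010
Gen 13 (rule 122): 10101010101

Answer: 9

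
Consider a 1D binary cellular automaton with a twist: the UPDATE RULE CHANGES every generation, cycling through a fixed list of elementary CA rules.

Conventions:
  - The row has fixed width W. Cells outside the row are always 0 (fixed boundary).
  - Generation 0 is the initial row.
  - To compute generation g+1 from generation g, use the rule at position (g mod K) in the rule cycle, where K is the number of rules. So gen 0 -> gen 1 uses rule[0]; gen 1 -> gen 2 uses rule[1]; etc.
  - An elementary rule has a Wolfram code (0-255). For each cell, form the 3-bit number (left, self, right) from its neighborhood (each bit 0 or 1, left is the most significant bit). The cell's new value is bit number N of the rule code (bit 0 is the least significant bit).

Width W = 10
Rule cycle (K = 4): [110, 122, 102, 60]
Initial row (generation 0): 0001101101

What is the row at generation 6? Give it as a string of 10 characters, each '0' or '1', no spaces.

Gen 0: 0001101101
Gen 1 (rule 110): 0011111111
Gen 2 (rule 122): 0110000001
Gen 3 (rule 102): 1010000011
Gen 4 (rule 60): 1111000010
Gen 5 (rule 110): 1001000110
Gen 6 (rule 122): 0110101111

Answer: 0110101111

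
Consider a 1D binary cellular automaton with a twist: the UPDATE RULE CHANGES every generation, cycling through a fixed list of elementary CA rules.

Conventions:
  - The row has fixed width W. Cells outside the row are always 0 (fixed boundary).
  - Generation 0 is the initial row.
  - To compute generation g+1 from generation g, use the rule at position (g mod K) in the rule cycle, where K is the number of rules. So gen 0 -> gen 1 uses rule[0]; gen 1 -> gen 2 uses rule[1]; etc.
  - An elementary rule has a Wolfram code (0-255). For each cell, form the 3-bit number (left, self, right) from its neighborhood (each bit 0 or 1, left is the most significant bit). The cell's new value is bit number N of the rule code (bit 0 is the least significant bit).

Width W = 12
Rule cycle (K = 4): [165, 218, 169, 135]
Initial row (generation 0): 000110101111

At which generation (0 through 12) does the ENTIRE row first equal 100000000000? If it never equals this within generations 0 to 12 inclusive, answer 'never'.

Answer: never

Derivation:
Gen 0: 000110101111
Gen 1 (rule 165): 110001110110
Gen 2 (rule 218): 111011110111
Gen 3 (rule 169): 110111101110
Gen 4 (rule 135): 000011000100
Gen 5 (rule 165): 111000010101
Gen 6 (rule 218): 111100100000
Gen 7 (rule 169): 111000001111
Gen 8 (rule 135): 010011110110
Gen 9 (rule 165): 010001101000
Gen 10 (rule 218): 101011100100
Gen 11 (rule 169): 010111000001
Gen 12 (rule 135): 110010011111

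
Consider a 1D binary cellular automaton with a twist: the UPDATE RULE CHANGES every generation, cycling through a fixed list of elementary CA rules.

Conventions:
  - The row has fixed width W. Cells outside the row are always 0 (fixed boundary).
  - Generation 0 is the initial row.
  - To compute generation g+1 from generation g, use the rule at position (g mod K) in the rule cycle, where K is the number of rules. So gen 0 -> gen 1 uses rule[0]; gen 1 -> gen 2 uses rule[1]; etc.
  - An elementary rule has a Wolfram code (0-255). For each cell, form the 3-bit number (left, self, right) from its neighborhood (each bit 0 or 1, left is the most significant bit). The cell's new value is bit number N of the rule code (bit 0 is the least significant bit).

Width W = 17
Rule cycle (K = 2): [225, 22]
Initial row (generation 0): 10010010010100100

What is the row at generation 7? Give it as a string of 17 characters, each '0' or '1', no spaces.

Gen 0: 10010010010100100
Gen 1 (rule 225): 00000000001000001
Gen 2 (rule 22): 00000000011100011
Gen 3 (rule 225): 11111111001101001
Gen 4 (rule 22): 00000000110001111
Gen 5 (rule 225): 11111110010100111
Gen 6 (rule 22): 00000001110111000
Gen 7 (rule 225): 11111100111011011

Answer: 11111100111011011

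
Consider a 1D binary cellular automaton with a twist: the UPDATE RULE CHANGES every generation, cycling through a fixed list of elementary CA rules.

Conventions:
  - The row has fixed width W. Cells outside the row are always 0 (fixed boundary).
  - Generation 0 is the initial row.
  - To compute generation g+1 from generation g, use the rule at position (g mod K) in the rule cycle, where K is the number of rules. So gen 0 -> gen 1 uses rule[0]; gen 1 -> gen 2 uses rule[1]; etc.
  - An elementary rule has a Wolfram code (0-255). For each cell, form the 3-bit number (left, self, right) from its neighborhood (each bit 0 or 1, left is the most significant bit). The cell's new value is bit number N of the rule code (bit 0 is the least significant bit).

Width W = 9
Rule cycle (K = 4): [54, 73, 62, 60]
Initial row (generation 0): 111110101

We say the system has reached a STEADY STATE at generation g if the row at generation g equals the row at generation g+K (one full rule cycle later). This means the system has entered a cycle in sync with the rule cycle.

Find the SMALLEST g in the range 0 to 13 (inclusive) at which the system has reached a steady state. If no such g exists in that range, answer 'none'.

Gen 0: 111110101
Gen 1 (rule 54): 000001111
Gen 2 (rule 73): 111101001
Gen 3 (rule 62): 100011111
Gen 4 (rule 60): 110010000
Gen 5 (rule 54): 001111000
Gen 6 (rule 73): 101001011
Gen 7 (rule 62): 111111110
Gen 8 (rule 60): 100000001
Gen 9 (rule 54): 110000011
Gen 10 (rule 73): 110111011
Gen 11 (rule 62): 101100110
Gen 12 (rule 60): 111010101
Gen 13 (rule 54): 000111111
Gen 14 (rule 73): 110100001
Gen 15 (rule 62): 101110011
Gen 16 (rule 60): 111001010
Gen 17 (rule 54): 000111111

Answer: 13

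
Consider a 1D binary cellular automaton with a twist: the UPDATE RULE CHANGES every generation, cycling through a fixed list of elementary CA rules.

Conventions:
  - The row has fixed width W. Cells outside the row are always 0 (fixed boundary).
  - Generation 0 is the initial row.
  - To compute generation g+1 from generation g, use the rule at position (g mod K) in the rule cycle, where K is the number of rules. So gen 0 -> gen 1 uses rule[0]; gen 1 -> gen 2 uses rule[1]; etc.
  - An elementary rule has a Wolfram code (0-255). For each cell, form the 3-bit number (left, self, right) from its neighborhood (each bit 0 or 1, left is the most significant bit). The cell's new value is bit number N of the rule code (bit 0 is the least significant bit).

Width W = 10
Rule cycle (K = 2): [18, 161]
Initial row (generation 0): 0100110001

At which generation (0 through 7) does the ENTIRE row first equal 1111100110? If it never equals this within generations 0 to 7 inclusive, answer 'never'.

Gen 0: 0100110001
Gen 1 (rule 18): 1011001010
Gen 2 (rule 161): 0100000100
Gen 3 (rule 18): 1010001010
Gen 4 (rule 161): 0100100100
Gen 5 (rule 18): 1011011010
Gen 6 (rule 161): 0100100100
Gen 7 (rule 18): 1011011010

Answer: never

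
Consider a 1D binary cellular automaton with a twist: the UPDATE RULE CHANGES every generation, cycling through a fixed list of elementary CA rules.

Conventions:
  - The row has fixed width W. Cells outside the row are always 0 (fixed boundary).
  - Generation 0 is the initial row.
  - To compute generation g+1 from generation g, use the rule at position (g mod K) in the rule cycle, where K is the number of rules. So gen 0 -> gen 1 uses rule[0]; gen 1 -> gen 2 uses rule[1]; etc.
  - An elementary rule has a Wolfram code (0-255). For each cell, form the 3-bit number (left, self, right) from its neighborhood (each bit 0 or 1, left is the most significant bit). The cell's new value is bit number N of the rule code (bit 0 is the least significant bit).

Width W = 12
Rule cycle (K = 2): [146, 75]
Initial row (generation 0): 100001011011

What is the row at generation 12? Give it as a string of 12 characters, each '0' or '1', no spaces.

Gen 0: 100001011011
Gen 1 (rule 146): 010010000000
Gen 2 (rule 75): 100100111111
Gen 3 (rule 146): 011011011110
Gen 4 (rule 75): 111011010010
Gen 5 (rule 146): 010000001101
Gen 6 (rule 75): 100111111100
Gen 7 (rule 146): 011011111010
Gen 8 (rule 75): 111010001000
Gen 9 (rule 146): 010001010100
Gen 10 (rule 75): 100110000001
Gen 11 (rule 146): 011001000010
Gen 12 (rule 75): 111010011100

Answer: 111010011100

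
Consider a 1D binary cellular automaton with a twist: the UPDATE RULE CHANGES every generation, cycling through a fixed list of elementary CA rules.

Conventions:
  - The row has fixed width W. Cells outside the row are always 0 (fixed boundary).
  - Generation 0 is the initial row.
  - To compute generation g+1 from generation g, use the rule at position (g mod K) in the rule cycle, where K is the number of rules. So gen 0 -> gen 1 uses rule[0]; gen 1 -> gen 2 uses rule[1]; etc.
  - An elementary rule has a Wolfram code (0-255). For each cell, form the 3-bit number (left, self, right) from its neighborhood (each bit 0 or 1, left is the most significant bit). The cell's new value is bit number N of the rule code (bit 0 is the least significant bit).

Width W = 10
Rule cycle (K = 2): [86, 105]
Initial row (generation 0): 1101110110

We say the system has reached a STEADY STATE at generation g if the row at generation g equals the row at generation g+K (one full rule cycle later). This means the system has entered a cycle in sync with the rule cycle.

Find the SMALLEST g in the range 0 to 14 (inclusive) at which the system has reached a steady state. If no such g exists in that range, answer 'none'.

Answer: none

Derivation:
Gen 0: 1101110110
Gen 1 (rule 86): 0100010011
Gen 2 (rule 105): 0001000011
Gen 3 (rule 86): 0011100101
Gen 4 (rule 105): 1010100010
Gen 5 (rule 86): 1010110111
Gen 6 (rule 105): 0101111101
Gen 7 (rule 86): 1100000101
Gen 8 (rule 105): 1101110010
Gen 9 (rule 86): 0100011111
Gen 10 (rule 105): 0001010001
Gen 11 (rule 86): 0011011011
Gen 12 (rule 105): 1011111111
Gen 13 (rule 86): 1000000001
Gen 14 (rule 105): 0011111100
Gen 15 (rule 86): 0100000110
Gen 16 (rule 105): 0001110110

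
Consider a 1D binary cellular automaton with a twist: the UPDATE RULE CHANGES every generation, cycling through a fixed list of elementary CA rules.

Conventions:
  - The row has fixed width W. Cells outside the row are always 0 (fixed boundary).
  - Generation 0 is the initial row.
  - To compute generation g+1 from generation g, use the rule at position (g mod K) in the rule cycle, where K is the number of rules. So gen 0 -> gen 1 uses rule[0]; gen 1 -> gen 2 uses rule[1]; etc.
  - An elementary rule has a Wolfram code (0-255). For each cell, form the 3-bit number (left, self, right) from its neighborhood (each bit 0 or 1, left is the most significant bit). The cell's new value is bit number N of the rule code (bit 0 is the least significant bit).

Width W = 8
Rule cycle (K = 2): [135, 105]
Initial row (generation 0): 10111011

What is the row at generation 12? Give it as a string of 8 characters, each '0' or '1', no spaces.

Answer: 01100110

Derivation:
Gen 0: 10111011
Gen 1 (rule 135): 10010000
Gen 2 (rule 105): 00000111
Gen 3 (rule 135): 11111010
Gen 4 (rule 105): 10001100
Gen 5 (rule 135): 10110001
Gen 6 (rule 105): 01110100
Gen 7 (rule 135): 10100101
Gen 8 (rule 105): 01000010
Gen 9 (rule 135): 11011110
Gen 10 (rule 105): 11110010
Gen 11 (rule 135): 01100110
Gen 12 (rule 105): 01100110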